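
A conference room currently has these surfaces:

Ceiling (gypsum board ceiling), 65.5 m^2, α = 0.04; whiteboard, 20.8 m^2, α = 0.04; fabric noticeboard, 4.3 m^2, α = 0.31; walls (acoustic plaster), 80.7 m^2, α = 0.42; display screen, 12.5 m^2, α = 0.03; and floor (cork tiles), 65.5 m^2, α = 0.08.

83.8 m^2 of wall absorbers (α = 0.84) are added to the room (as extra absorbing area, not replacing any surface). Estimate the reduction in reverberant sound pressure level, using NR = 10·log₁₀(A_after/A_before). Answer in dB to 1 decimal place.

4.1 dB

A_before = Σ Sᵢαᵢ = 65.5·0.04 + 20.8·0.04 + 4.3·0.31 + 80.7·0.42 + 12.5·0.03 + 65.5·0.08 = 44.294 sabins.
Added absorption = 83.8 × 0.84 = 70.392 sabins.
New total A_after = 114.686 sabins.
Reduction = 10 log₁₀(A_after/A_before) = 10 log₁₀(2.5892) = 4.1 dB.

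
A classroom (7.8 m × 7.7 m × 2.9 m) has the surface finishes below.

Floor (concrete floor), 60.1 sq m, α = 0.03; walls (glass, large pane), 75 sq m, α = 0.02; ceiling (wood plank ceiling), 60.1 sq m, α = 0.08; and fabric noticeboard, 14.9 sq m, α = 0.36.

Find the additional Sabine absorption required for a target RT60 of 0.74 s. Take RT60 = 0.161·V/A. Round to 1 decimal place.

Summing Sᵢαᵢ: 1.803 + 1.500 + 4.808 + 5.364 → A₁ = 13.475 sabins.
Target A₂ = 0.161·174.174/0.74 = 37.895 sabins (V = 174.174 m³).
ΔA = A₂ − A₁ = 37.895 − 13.475 = 24.4 sabins.

24.4 sabins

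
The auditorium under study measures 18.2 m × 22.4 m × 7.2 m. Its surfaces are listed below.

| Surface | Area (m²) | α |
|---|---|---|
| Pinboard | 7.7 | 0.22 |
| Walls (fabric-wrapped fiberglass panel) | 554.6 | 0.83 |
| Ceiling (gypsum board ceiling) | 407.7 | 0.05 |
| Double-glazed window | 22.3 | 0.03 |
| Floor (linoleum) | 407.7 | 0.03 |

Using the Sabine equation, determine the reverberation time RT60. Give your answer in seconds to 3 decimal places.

0.954 sec

Summing Sᵢαᵢ: 1.694 + 460.318 + 20.385 + 0.669 + 12.231 → A = 495.297 sabins.
V = 18.2·22.4·7.2 = 2935.296 m³.
Sabine: RT60 = 0.161 × 2935.296 / 495.297 = 0.954 s.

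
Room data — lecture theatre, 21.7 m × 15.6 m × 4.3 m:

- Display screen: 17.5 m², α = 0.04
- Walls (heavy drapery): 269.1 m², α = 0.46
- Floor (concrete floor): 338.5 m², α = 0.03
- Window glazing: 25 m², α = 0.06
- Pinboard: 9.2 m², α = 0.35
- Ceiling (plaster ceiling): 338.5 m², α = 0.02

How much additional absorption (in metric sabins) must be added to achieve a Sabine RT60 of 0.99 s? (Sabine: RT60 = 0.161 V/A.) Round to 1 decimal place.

Equivalent absorption area: A₁ = 17.5*0.04 + 269.1*0.46 + 338.5*0.03 + 25*0.06 + 9.2*0.35 + 338.5*0.02 = 146.131 m².
For T = 0.99 s, need A₂ = 0.161·V/T = 0.161·1455.636/0.99 = 236.725 sabins.
Shortfall: 236.725 − 146.131 = 90.6 sabins.

90.6 sabins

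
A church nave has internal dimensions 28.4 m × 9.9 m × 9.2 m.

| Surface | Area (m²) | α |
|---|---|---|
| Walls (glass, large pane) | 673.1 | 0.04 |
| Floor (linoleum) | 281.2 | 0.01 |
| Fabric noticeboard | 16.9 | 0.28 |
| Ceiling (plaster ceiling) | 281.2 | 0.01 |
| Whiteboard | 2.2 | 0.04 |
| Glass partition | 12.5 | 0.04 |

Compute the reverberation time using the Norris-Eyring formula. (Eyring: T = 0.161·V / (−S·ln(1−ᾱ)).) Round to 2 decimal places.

10.83 s

S = Σ Sᵢ = 1267.1 m².
Absorption A = 673.1×0.04 + 281.2×0.01 + 16.9×0.28 + 281.2×0.01 + 2.2×0.04 + 12.5×0.04 = 37.868 sabins.
ᾱ = 37.868 / 1267.1 = 0.0299.
Eyring denominator: −S ln(1−ᾱ) = 38.464.
V = 28.4 × 9.9 × 9.2 = 2586.672 m³.
RT60 = 0.161 × 2586.672 / 38.464 = 10.83 s.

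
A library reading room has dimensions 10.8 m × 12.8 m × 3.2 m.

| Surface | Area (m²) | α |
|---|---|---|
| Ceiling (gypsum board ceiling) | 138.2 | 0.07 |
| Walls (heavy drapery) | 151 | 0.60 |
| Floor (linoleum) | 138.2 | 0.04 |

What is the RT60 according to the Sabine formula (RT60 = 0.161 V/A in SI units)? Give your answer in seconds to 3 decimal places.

0.673 sec

A = Σ Sᵢαᵢ = 138.2*0.07 + 151*0.60 + 138.2*0.04 = 105.802 sabins.
Room volume: 442.368 m³.
T = 0.161 V/A = 0.161·442.368/105.802 = 0.673 s.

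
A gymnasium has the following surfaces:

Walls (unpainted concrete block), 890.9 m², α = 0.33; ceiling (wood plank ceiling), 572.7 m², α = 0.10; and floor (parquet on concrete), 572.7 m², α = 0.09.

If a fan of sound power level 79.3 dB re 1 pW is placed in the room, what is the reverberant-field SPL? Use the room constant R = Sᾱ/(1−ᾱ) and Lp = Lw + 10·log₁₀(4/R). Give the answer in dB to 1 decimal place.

58.3 dB

A = 402.810 sabins; S = 2036.3 m².
ᾱ = 0.1978, so room constant R = A/(1−ᾱ) = 502.132 m².
Lp = 79.3 + 10·log₁₀(4/502.132) = 79.3 + (-20.99) = 58.3 dB.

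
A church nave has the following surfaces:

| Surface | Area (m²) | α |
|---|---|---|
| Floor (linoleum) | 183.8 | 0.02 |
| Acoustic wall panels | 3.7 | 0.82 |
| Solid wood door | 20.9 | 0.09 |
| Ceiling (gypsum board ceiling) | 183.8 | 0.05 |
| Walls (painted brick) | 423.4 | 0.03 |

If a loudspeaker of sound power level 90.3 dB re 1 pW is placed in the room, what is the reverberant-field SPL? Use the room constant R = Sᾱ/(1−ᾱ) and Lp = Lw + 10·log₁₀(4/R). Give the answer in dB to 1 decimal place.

Σ(Sᵢαᵢ) = 183.8·0.02 + 3.7·0.82 + 20.9·0.09 + 183.8·0.05 + 423.4·0.03 = 30.483; total area S = 815.6 m².
ᾱ = 30.483/815.6 = 0.0374; R = Sᾱ/(1−ᾱ) = 30.483/(1−0.0374) = 31.667 m².
Lp = 90.3 + 10·log₁₀(4/31.667) = 90.3 + (-8.99) = 81.3 dB.

81.3 dB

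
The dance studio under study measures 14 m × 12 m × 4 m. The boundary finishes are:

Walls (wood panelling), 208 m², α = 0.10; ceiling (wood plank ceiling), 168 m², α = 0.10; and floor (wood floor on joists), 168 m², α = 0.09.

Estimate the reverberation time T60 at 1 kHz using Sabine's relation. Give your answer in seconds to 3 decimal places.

2.052 sec

Summing Sᵢαᵢ: 20.800 + 16.800 + 15.120 → A = 52.720 sabins.
V = 14·12·4 = 672 m³.
RT60 = 0.161 · V / A = 0.161 × 672 / 52.720 = 2.052 s.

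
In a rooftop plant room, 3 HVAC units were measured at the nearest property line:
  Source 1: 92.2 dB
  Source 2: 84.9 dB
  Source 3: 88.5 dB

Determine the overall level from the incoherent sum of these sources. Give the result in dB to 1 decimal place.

Sum in the linear (power) domain: Σ 10^(Lᵢ/10) = 10^(92.2/10) + 10^(84.9/10) + 10^(88.5/10) = 2.677e+09.
Combined level = 10 log₁₀(2.677e+09) = 94.3 dB.

94.3 dB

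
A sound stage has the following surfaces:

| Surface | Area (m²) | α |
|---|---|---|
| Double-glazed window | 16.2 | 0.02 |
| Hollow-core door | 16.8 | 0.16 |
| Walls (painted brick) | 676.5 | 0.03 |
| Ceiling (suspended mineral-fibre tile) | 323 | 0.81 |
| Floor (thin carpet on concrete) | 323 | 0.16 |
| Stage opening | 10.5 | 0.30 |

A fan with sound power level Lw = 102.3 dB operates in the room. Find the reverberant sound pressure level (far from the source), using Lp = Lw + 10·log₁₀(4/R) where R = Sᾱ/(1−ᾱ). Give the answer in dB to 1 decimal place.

81.8 dB

Σ(Sᵢαᵢ) = 16.2·0.02 + 16.8·0.16 + 676.5·0.03 + 323·0.81 + 323·0.16 + 10.5·0.30 = 339.767; total area S = 1366.0 m².
ᾱ = 0.2487, so room constant R = A/(1−ᾱ) = 452.239 m².
Lp = Lw + 10 log₁₀(4/R) = 102.3 -20.53 = 81.8 dB.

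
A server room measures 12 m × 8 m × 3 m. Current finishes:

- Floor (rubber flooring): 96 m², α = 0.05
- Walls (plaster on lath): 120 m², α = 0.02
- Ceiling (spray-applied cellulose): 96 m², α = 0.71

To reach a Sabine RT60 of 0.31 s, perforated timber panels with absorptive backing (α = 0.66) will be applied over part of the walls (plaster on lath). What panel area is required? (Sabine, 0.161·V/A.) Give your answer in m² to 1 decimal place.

116.0

A₁ = Σ Sᵢαᵢ = 96×0.05 + 120×0.02 + 96×0.71 = 75.360 sabins.
V = 288 m³. Target absorption A₂ = 0.161 × 288 / 0.31 = 149.574 sabins.
ΔA needed = 149.574 − 75.360 = 74.214 sabins.
Net gain per m²: Δα = 0.66 − 0.02 = 0.64.
Panel area = 74.214 / 0.64 = 116.0 m².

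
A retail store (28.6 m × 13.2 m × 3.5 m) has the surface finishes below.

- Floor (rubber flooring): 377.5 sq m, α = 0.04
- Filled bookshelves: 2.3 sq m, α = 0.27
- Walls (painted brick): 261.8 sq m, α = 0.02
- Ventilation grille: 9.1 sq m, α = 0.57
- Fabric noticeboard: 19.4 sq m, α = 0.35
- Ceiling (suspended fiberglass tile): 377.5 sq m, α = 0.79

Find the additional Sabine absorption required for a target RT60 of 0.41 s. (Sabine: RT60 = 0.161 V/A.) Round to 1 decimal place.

187.7 sabins

Equivalent absorption area: A₁ = 377.5×0.04 + 2.3×0.27 + 261.8×0.02 + 9.1×0.57 + 19.4×0.35 + 377.5×0.79 = 331.159 sq m.
Target A₂ = 0.161·1321.32/0.41 = 518.860 sabins (V = 1321.32 m³).
ΔA = A₂ − A₁ = 518.860 − 331.159 = 187.7 sabins.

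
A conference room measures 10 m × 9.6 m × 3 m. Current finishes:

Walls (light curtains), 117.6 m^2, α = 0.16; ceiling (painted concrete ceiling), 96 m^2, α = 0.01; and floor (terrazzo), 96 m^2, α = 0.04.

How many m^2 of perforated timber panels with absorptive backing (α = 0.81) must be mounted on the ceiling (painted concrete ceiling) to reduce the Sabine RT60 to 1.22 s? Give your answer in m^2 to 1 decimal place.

18.0

Total absorption A₁ = 117.6·0.16 + 96·0.01 + 96·0.04
  = 18.816 + 0.960 + 3.840 = 23.616 m^2 sabins.
V = 288 m³. Target absorption A₂ = 0.161 × 288 / 1.22 = 38.007 sabins.
ΔA needed = 38.007 − 23.616 = 14.391 sabins.
Net gain per m^2: Δα = 0.81 − 0.01 = 0.80.
Panel area = 14.391 / 0.80 = 18.0 m^2.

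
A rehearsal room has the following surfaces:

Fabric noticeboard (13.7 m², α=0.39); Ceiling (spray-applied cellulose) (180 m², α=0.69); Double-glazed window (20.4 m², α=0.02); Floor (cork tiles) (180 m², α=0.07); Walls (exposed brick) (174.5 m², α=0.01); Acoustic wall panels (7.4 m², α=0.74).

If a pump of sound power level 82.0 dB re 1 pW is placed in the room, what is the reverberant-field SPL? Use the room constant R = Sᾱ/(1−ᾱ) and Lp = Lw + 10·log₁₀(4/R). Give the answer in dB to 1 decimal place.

65.0 dB

A = 149.772 sabins; S = 576.0 m².
ᾱ = 149.772/576.0 = 0.2600; R = Sᾱ/(1−ᾱ) = 149.772/(1−0.2600) = 202.395 m².
Lp = 82.0 + 10·log₁₀(4/202.395) = 82.0 + (-17.04) = 65.0 dB.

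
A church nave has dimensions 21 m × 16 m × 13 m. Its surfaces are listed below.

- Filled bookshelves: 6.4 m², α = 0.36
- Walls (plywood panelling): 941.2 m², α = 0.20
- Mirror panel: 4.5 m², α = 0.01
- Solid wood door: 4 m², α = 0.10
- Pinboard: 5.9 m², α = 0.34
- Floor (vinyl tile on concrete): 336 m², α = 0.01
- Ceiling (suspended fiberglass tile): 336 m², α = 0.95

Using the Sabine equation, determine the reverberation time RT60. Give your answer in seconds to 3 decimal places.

1.364 sec

A = Σ Sᵢαᵢ = 6.4·0.36 + 941.2·0.20 + 4.5·0.01 + 4·0.10 + 5.9·0.34 + 336·0.01 + 336·0.95 = 515.555 sabins.
Room volume: 4368 m³.
Sabine: RT60 = 0.161 × 4368 / 515.555 = 1.364 s.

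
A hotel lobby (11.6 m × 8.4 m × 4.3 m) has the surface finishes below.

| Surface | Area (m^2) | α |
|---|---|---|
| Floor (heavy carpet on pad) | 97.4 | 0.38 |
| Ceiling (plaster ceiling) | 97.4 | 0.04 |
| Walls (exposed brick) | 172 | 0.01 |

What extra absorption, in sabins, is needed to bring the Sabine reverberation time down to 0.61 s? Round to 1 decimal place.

68.0 sabins

Summing Sᵢαᵢ: 37.012 + 3.896 + 1.720 → A₁ = 42.628 sabins.
Target A₂ = 0.161·418.992/0.61 = 110.586 sabins (V = 418.992 m³).
Additional absorption ΔA = 110.586 − 42.628 = 68.0 sabins.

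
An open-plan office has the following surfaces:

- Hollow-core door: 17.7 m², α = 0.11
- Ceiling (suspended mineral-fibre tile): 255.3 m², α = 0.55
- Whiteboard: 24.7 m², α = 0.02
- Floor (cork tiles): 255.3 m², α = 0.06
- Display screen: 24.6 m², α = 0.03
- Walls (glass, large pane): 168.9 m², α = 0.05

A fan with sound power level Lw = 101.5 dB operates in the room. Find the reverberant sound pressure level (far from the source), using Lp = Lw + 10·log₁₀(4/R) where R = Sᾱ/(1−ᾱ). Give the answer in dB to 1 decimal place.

84.2 dB

Σ(Sᵢαᵢ) = 17.7×0.11 + 255.3×0.55 + 24.7×0.02 + 255.3×0.06 + 24.6×0.03 + 168.9×0.05 = 167.357; total area S = 746.5 m².
ᾱ = 167.357/746.5 = 0.2242; R = Sᾱ/(1−ᾱ) = 167.357/(1−0.2242) = 215.722 m².
Lp = 101.5 + 10·log₁₀(4/215.722) = 101.5 + (-17.32) = 84.2 dB.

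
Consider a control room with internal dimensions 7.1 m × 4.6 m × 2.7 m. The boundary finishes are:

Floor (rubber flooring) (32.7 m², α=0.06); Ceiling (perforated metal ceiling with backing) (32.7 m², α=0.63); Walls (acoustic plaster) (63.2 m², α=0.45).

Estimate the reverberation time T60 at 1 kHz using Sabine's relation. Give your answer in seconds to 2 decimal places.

Summing Sᵢαᵢ: 1.962 + 20.601 + 28.440 → A = 51.003 sabins.
V = 7.1·4.6·2.7 = 88.182 m³.
T = 0.161 V/A = 0.161·88.182/51.003 = 0.28 s.

0.28 seconds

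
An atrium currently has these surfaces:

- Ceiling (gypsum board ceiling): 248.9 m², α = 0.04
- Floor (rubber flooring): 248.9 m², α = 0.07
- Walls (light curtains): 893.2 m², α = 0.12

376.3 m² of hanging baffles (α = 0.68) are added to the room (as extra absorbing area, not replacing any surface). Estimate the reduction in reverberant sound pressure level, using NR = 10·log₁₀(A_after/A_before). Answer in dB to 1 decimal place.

4.6 dB

Equivalent absorption area: A_before = 248.9×0.04 + 248.9×0.07 + 893.2×0.12 = 134.563 m².
Added absorption = 376.3 × 0.68 = 255.884 sabins.
New total A_after = 390.447 sabins.
NR = 10·log₁₀(390.447/134.563) = 4.6 dB.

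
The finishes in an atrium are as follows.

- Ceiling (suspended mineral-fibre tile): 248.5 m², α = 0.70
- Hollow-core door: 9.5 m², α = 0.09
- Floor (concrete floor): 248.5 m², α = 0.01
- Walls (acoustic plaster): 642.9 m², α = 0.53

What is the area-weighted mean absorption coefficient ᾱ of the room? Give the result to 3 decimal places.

S = Σ Sᵢ = 248.5 + 9.5 + 248.5 + 642.9 = 1149.4 m².
A = 248.5*0.70 + 9.5*0.09 + 248.5*0.01 + 642.9*0.53 = 518.027 sabins.
ᾱ = A/S = 0.451.

0.451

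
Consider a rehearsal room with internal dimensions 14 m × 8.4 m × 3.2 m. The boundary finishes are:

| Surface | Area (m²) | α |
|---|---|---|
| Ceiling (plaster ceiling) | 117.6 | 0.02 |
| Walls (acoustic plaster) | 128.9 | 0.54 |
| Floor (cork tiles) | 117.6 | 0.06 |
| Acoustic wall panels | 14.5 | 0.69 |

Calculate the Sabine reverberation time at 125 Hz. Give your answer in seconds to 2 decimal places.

0.68 sec

A = Σ Sᵢαᵢ = 117.6*0.02 + 128.9*0.54 + 117.6*0.06 + 14.5*0.69 = 89.019 sabins.
Room volume: 376.32 m³.
T = 0.161 V/A = 0.161·376.32/89.019 = 0.68 s.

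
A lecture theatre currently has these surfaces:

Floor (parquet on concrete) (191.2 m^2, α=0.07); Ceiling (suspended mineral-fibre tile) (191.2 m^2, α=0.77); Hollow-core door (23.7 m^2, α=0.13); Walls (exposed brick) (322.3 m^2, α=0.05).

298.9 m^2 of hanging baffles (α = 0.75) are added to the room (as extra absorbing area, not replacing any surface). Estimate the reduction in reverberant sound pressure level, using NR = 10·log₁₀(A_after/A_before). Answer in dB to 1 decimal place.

3.5 dB

Summing Sᵢαᵢ: 13.384 + 147.224 + 3.081 + 16.115 → A_before = 179.804 sabins.
Added absorption = 298.9 × 0.75 = 224.175 sabins.
A_after = 179.804 + 224.175 = 403.979 sabins.
NR = 10·log₁₀(403.979/179.804) = 3.5 dB.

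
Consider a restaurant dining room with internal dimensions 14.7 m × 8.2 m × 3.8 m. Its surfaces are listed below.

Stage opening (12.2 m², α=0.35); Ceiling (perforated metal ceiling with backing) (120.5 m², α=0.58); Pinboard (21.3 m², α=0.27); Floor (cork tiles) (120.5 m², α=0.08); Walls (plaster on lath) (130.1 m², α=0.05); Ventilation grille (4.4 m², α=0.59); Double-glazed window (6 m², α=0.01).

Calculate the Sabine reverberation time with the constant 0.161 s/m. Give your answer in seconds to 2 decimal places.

0.75 seconds

Total absorption A = 12.2*0.35 + 120.5*0.58 + 21.3*0.27 + 120.5*0.08 + 130.1*0.05 + 4.4*0.59 + 6*0.01
  = 4.270 + 69.890 + 5.751 + 9.640 + 6.505 + 2.596 + 0.060 = 98.712 m² sabins.
Volume V = 14.7 × 8.2 × 3.8 = 458.052 m³.
T = 0.161 V/A = 0.161·458.052/98.712 = 0.75 s.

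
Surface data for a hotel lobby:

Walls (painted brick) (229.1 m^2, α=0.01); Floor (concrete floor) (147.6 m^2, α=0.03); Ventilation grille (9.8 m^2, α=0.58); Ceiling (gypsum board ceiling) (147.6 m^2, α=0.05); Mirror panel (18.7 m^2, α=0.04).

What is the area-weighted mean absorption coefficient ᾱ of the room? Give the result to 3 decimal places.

0.037

Total surface area S = 552.8 m^2.
Weighted sum Σ Sα = 20.531.
ᾱ = 20.531 / 552.8 = 0.037.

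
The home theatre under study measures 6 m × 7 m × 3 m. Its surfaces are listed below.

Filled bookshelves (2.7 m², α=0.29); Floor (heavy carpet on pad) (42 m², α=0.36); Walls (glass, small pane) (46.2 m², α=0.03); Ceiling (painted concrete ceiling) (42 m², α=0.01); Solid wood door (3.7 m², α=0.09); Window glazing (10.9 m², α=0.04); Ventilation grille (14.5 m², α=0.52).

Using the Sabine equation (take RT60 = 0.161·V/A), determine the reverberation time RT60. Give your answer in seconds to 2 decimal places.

Total absorption A = 2.7×0.29 + 42×0.36 + 46.2×0.03 + 42×0.01 + 3.7×0.09 + 10.9×0.04 + 14.5×0.52
  = 0.783 + 15.120 + 1.386 + 0.420 + 0.333 + 0.436 + 7.540 = 26.018 m² sabins.
V = 6·7·3 = 126 m³.
T = 0.161 V/A = 0.161·126/26.018 = 0.78 s.

0.78 seconds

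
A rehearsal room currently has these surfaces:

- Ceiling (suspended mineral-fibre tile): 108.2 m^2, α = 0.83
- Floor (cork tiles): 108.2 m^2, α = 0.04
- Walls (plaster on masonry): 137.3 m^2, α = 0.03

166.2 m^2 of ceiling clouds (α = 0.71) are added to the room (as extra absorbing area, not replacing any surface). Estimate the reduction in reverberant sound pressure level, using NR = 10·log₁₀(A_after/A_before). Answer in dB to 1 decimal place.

3.4 dB

Equivalent absorption area: A_before = 108.2×0.83 + 108.2×0.04 + 137.3×0.03 = 98.253 m^2.
Treatment contributes 166.2·0.71 = 118.002 sabins.
A_after = 98.253 + 118.002 = 216.255 sabins.
Reduction = 10 log₁₀(A_after/A_before) = 10 log₁₀(2.2010) = 3.4 dB.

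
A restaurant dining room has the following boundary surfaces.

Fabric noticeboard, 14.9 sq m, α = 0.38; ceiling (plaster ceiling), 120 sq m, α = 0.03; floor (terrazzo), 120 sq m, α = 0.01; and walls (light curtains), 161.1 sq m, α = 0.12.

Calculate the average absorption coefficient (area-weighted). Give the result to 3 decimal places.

S = Σ Sᵢ = 14.9 + 120 + 120 + 161.1 = 416.0 sq m.
Σ(Sᵢαᵢ) = 14.9·0.38 + 120·0.03 + 120·0.01 + 161.1·0.12 = 29.794.
ᾱ = 29.794 / 416.0 = 0.072.

0.072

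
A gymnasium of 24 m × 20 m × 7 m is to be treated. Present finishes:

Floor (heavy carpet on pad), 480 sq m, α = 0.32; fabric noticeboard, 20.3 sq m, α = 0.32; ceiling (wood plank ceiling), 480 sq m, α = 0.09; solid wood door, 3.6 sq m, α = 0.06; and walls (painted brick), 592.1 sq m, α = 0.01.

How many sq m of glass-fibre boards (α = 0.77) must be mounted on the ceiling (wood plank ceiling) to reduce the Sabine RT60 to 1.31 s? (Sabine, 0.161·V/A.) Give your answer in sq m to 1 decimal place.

299.3

A₁ = Σ Sᵢαᵢ = 480*0.32 + 20.3*0.32 + 480*0.09 + 3.6*0.06 + 592.1*0.01 = 209.433 sabins.
V = 3360 m³. Target absorption A₂ = 0.161 × 3360 / 1.31 = 412.947 sabins.
Absorption to add: 412.947 − 209.433 = 203.514 sabins.
Each sq m of panel replacing the ceiling (wood plank ceiling) adds (0.77 − 0.09) = 0.68 sabins.
Panel area = 203.514 / 0.68 = 299.3 sq m.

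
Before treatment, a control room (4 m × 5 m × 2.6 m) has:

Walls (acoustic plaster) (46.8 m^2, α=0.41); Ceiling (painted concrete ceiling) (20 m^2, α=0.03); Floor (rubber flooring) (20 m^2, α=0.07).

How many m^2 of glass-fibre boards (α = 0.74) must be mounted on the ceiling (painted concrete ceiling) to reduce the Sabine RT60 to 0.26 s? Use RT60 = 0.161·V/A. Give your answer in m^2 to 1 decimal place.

15.5

A₁ = Σ Sᵢαᵢ = 46.8·0.41 + 20·0.03 + 20·0.07 = 21.188 sabins.
V = 52 m³. Target absorption A₂ = 0.161 × 52 / 0.26 = 32.200 sabins.
Absorption to add: 32.200 − 21.188 = 11.012 sabins.
Each m^2 of panel replacing the ceiling (painted concrete ceiling) adds (0.74 − 0.03) = 0.71 sabins.
Panel area = 11.012 / 0.71 = 15.5 m^2.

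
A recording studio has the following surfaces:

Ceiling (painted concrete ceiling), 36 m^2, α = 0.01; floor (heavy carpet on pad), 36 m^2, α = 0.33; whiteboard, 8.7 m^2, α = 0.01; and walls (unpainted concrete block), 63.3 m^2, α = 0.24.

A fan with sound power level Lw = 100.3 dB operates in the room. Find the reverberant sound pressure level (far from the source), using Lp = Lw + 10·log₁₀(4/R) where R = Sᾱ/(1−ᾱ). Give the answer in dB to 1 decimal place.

A = 27.519 sabins; S = 144.0 m^2.
ᾱ = 0.1911, so room constant R = A/(1−ᾱ) = 34.020 m^2.
Lp = 100.3 + 10·log₁₀(4/34.020) = 100.3 + (-9.30) = 91.0 dB.

91.0 dB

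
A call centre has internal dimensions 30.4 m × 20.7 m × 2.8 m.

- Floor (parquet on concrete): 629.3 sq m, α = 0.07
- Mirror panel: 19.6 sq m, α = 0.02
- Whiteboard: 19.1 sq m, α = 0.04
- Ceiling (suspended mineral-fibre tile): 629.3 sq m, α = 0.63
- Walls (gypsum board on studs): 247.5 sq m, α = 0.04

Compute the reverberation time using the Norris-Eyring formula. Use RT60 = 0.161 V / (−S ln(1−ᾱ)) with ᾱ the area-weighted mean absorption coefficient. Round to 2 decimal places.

Total surface area S = 629.3 + 19.6 + 19.1 + 629.3 + 247.5 = 1544.8 sq m.
Σ(Sᵢαᵢ) = 629.3·0.07 + 19.6·0.02 + 19.1·0.04 + 629.3·0.63 + 247.5·0.04 = 451.566.
ᾱ = 451.566 / 1544.8 = 0.2923.
−S·ln(1−ᾱ) = −1544.8 × ln(1 − 0.2923) = 534.091.
V = 30.4 × 20.7 × 2.8 = 1761.984 m³.
RT60 = 0.161 × 1761.984 / 534.091 = 0.53 s.

0.53 sec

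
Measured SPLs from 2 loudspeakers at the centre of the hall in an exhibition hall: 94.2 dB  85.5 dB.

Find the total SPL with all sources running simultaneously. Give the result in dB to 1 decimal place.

Converting to relative power and adding: 10^(94.2/10) + 10^(85.5/10) = 2.985e+09.
Combined level = 10 log₁₀(2.985e+09) = 94.7 dB.

94.7 dB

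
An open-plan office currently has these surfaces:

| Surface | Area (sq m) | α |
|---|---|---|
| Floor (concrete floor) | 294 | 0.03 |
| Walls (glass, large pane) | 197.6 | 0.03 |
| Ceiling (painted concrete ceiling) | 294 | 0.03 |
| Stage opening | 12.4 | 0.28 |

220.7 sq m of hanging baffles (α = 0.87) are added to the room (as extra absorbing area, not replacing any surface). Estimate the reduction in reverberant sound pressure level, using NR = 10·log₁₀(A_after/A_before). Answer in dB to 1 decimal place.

Total absorption A_before = 294×0.03 + 197.6×0.03 + 294×0.03 + 12.4×0.28
  = 8.820 + 5.928 + 8.820 + 3.472 = 27.040 sq m sabins.
Added absorption = 220.7 × 0.87 = 192.009 sabins.
New total A_after = 219.049 sabins.
NR = 10·log₁₀(219.049/27.040) = 9.1 dB.

9.1 dB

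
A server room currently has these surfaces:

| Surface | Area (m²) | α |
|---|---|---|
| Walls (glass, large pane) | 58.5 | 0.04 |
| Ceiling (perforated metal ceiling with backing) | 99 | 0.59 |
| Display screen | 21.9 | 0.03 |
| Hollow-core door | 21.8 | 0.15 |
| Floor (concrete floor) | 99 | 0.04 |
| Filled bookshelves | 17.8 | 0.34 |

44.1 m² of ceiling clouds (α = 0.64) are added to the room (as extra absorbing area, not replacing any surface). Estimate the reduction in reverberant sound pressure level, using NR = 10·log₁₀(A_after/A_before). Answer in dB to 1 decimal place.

1.4 dB

Summing Sᵢαᵢ: 2.340 + 58.410 + 0.657 + 3.270 + 3.960 + 6.052 → A_before = 74.689 sabins.
Added absorption = 44.1 × 0.64 = 28.224 sabins.
New total A_after = 102.913 sabins.
Reduction = 10 log₁₀(A_after/A_before) = 10 log₁₀(1.3779) = 1.4 dB.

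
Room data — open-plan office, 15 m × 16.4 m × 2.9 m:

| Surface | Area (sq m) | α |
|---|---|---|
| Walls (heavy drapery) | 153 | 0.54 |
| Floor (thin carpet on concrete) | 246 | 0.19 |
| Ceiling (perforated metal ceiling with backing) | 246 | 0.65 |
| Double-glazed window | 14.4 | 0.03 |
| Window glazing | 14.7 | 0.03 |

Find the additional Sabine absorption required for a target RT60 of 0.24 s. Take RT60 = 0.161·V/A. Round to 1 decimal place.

Equivalent absorption area: A₁ = 153*0.54 + 246*0.19 + 246*0.65 + 14.4*0.03 + 14.7*0.03 = 290.133 sq m.
Target A₂ = 0.161·713.4/0.24 = 478.572 sabins (V = 713.4 m³).
Shortfall: 478.572 − 290.133 = 188.4 sabins.

188.4 sabins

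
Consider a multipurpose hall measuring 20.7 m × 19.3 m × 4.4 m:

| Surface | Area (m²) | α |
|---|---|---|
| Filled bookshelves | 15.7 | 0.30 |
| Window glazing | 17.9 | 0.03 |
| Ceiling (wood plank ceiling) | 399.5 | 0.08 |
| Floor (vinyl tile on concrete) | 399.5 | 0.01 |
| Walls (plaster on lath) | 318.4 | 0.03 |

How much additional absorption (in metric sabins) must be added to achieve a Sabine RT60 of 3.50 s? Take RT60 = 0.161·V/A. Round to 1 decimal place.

30.1 sabins

Total absorption A₁ = 15.7×0.30 + 17.9×0.03 + 399.5×0.08 + 399.5×0.01 + 318.4×0.03
  = 4.710 + 0.537 + 31.960 + 3.995 + 9.552 = 50.754 m² sabins.
For T = 3.50 s, need A₂ = 0.161·V/T = 0.161·1757.844/3.50 = 80.861 sabins.
Additional absorption ΔA = 80.861 − 50.754 = 30.1 sabins.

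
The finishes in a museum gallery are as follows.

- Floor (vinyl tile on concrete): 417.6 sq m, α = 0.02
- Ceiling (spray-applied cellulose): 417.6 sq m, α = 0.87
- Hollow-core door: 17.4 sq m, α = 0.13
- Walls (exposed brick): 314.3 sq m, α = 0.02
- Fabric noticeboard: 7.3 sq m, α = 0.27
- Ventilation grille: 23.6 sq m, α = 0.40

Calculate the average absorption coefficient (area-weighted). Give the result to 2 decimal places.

0.33

S = Σ Sᵢ = 417.6 + 417.6 + 17.4 + 314.3 + 7.3 + 23.6 = 1197.8 sq m.
A = 417.6×0.02 + 417.6×0.87 + 17.4×0.13 + 314.3×0.02 + 7.3×0.27 + 23.6×0.40 = 391.623 sabins.
ᾱ = A/S = 0.33.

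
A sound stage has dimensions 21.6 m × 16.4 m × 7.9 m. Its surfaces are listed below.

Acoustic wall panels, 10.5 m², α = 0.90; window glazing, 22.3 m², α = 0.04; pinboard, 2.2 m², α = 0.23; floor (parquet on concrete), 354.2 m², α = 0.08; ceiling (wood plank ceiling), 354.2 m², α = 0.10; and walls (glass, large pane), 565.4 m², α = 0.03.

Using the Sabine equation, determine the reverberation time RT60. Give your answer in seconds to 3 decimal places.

4.921 sec

Equivalent absorption area: A = 10.5·0.90 + 22.3·0.04 + 2.2·0.23 + 354.2·0.08 + 354.2·0.10 + 565.4·0.03 = 91.566 m².
V = 21.6·16.4·7.9 = 2798.496 m³.
RT60 = 0.161 · V / A = 0.161 × 2798.496 / 91.566 = 4.921 s.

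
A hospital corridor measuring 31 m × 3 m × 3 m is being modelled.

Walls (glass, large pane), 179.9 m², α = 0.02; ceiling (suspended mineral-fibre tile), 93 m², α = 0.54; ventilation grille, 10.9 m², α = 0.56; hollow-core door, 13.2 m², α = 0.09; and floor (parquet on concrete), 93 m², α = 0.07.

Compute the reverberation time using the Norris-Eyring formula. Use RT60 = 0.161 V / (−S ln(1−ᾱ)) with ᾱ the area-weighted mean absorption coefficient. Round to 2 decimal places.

Total surface area S = 179.9 + 93 + 10.9 + 13.2 + 93 = 390.0 m².
Absorption A = 179.9·0.02 + 93·0.54 + 10.9·0.56 + 13.2·0.09 + 93·0.07 = 67.620 sabins.
ᾱ = 67.620 / 390.0 = 0.1734.
Eyring denominator: −S ln(1−ᾱ) = 74.269.
V = 31 × 3 × 3 = 279 m³.
RT60 = 0.161 × 279 / 74.269 = 0.60 s.

0.60 s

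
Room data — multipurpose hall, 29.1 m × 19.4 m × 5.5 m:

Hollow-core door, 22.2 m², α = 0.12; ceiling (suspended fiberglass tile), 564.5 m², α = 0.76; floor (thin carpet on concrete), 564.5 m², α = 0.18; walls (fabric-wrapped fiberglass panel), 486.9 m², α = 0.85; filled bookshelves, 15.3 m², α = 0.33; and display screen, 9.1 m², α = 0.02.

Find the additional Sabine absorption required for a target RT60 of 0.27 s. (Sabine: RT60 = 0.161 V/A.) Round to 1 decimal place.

A₁ = Σ Sᵢαᵢ = 22.2*0.12 + 564.5*0.76 + 564.5*0.18 + 486.9*0.85 + 15.3*0.33 + 9.1*0.02 = 952.390 sabins.
V = 3104.97 m³. Required absorption A₂ = 0.161 × 3104.97 / 0.27 = 1851.482 sabins.
Additional absorption ΔA = 1851.482 − 952.390 = 899.1 sabins.

899.1 sabins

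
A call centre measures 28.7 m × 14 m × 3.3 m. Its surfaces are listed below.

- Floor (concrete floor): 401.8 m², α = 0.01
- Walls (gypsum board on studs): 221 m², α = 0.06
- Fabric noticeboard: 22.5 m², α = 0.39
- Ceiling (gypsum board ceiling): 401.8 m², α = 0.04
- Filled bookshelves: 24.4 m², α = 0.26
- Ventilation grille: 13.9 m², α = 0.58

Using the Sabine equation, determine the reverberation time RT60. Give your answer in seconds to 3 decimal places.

Total absorption A = 401.8×0.01 + 221×0.06 + 22.5×0.39 + 401.8×0.04 + 24.4×0.26 + 13.9×0.58
  = 4.018 + 13.260 + 8.775 + 16.072 + 6.344 + 8.062 = 56.531 m² sabins.
Room volume: 1325.94 m³.
T = 0.161 V/A = 0.161·1325.94/56.531 = 3.776 s.

3.776 sec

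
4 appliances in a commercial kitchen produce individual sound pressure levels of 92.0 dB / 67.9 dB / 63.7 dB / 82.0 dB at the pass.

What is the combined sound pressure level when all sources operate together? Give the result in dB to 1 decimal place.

92.4 dB

Sum in the linear (power) domain: Σ 10^(Lᵢ/10) = 10^(92.0/10) + 10^(67.9/10) + 10^(63.7/10) + 10^(82.0/10) = 1.752e+09.
L_total = 10·log₁₀(1.752e+09) = 92.4 dB.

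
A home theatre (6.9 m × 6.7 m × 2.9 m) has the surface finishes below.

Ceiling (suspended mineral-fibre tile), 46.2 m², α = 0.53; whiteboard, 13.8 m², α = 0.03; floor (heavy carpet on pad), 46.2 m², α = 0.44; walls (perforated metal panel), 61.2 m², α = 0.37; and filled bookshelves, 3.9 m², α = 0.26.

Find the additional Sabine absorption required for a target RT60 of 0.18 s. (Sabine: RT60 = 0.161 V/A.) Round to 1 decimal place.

Total absorption A₁ = 46.2×0.53 + 13.8×0.03 + 46.2×0.44 + 61.2×0.37 + 3.9×0.26
  = 24.486 + 0.414 + 20.328 + 22.644 + 1.014 = 68.886 m² sabins.
V = 134.067 m³. Required absorption A₂ = 0.161 × 134.067 / 0.18 = 119.915 sabins.
Shortfall: 119.915 − 68.886 = 51.0 sabins.

51.0 sabins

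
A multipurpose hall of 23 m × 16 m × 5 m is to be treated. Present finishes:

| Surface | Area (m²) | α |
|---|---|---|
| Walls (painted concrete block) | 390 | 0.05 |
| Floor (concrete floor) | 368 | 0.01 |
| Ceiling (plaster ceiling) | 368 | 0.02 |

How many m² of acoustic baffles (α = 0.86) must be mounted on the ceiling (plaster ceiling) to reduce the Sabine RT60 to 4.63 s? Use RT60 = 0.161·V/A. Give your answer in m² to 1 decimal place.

Total absorption A₁ = 390×0.05 + 368×0.01 + 368×0.02
  = 19.500 + 3.680 + 7.360 = 30.540 m² sabins.
Required A₂ = 0.161·1840/4.63 = 63.983 sabins.
ΔA needed = 63.983 − 30.540 = 33.443 sabins.
Net gain per m²: Δα = 0.86 − 0.02 = 0.84.
Area = ΔA/Δα = 33.443/0.84 = 39.8 m².

39.8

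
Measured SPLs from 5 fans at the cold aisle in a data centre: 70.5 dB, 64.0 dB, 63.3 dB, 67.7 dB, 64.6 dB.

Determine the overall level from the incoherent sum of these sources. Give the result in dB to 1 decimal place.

Converting to relative power and adding: 10^(70.5/10) + 10^(64.0/10) + 10^(63.3/10) + 10^(67.7/10) + 10^(64.6/10) = 2.464e+07.
Back to dB: 10·log₁₀ Σ = 73.9 dB.

73.9 dB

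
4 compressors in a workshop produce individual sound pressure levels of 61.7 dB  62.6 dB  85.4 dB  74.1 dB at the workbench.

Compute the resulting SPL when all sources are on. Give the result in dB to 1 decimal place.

Sum in the linear (power) domain: Σ 10^(Lᵢ/10) = 10^(61.7/10) + 10^(62.6/10) + 10^(85.4/10) + 10^(74.1/10) = 3.757e+08.
L_total = 10·log₁₀(3.757e+08) = 85.7 dB.

85.7 dB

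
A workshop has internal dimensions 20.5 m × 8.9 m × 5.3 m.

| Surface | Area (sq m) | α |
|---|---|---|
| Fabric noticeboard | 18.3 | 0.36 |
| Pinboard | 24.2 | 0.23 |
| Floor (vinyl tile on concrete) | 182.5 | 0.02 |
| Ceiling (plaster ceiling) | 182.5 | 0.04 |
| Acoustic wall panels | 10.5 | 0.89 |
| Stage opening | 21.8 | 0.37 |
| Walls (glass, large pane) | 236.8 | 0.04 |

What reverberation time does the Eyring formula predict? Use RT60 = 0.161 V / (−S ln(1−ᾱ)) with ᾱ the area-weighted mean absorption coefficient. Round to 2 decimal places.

S = Σ Sᵢ = 676.6 sq m.
Absorption A = 18.3·0.36 + 24.2·0.23 + 182.5·0.02 + 182.5·0.04 + 10.5·0.89 + 21.8·0.37 + 236.8·0.04 = 49.987 sabins.
Mean coefficient ᾱ = A/S = 0.0739.
Eyring denominator: −S ln(1−ᾱ) = 51.945.
V = 20.5 × 8.9 × 5.3 = 966.985 m³.
T = 0.161·V/[−S·ln(1−ᾱ)] = 0.161·966.985/51.945 = 3.00 s.

3.00 s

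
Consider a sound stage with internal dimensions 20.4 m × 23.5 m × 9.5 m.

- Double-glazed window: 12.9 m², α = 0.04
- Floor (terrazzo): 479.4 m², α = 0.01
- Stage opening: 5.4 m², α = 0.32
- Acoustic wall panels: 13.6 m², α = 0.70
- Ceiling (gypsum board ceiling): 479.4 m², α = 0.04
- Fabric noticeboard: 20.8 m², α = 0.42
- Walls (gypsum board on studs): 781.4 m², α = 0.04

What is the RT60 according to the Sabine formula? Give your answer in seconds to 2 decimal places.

A = Σ Sᵢαᵢ = 12.9·0.04 + 479.4·0.01 + 5.4·0.32 + 13.6·0.70 + 479.4·0.04 + 20.8·0.42 + 781.4·0.04 = 75.726 sabins.
V = 20.4·23.5·9.5 = 4554.3 m³.
T = 0.161 V/A = 0.161·4554.3/75.726 = 9.68 s.

9.68 sec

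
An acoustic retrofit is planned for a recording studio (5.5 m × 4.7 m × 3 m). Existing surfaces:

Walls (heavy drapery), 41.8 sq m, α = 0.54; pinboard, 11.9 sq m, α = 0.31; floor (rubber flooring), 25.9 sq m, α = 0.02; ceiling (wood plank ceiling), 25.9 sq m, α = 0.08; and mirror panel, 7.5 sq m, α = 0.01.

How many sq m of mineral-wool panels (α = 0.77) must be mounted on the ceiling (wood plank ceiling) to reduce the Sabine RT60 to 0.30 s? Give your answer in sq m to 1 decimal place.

Equivalent absorption area: A₁ = 41.8·0.54 + 11.9·0.31 + 25.9·0.02 + 25.9·0.08 + 7.5·0.01 = 28.926 sq m.
V = 77.55 m³. Target absorption A₂ = 0.161 × 77.55 / 0.30 = 41.619 sabins.
Absorption to add: 41.619 − 28.926 = 12.693 sabins.
Net gain per sq m: Δα = 0.77 − 0.08 = 0.69.
Panel area = 12.693 / 0.69 = 18.4 sq m.

18.4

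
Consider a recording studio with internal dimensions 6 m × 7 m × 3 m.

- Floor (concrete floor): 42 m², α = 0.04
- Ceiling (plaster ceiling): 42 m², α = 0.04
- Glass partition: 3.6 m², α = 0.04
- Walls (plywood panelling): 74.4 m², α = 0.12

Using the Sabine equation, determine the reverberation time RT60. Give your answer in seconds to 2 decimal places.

Summing Sᵢαᵢ: 1.680 + 1.680 + 0.144 + 8.928 → A = 12.432 sabins.
Room volume: 126 m³.
Sabine: RT60 = 0.161 × 126 / 12.432 = 1.63 s.

1.63 s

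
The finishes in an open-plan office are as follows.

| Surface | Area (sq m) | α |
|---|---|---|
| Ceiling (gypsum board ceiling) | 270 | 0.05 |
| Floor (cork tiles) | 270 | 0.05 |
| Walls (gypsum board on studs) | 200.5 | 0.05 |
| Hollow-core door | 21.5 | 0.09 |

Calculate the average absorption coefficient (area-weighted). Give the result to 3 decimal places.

S = Σ Sᵢ = 270 + 270 + 200.5 + 21.5 = 762.0 sq m.
Weighted sum Σ Sα = 38.960.
ᾱ = 38.960 / 762.0 = 0.051.

0.051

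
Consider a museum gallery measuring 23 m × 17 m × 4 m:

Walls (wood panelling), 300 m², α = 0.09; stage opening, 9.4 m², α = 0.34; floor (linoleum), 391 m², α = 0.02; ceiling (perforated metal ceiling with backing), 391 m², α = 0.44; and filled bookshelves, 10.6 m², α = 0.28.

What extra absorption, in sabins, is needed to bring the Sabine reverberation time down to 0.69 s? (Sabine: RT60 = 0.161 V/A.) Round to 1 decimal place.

151.9 sabins

Summing Sᵢαᵢ: 27.000 + 3.196 + 7.820 + 172.040 + 2.968 → A₁ = 213.024 sabins.
For T = 0.69 s, need A₂ = 0.161·V/T = 0.161·1564/0.69 = 364.933 sabins.
Shortfall: 364.933 − 213.024 = 151.9 sabins.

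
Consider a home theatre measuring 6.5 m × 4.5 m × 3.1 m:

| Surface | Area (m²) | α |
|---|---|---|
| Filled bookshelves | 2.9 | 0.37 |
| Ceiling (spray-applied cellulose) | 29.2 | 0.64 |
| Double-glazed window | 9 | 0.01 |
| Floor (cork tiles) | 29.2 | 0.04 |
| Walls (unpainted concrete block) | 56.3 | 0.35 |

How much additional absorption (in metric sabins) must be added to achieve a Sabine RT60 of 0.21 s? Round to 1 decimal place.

Total absorption A₁ = 2.9×0.37 + 29.2×0.64 + 9×0.01 + 29.2×0.04 + 56.3×0.35
  = 1.073 + 18.688 + 0.090 + 1.168 + 19.705 = 40.724 m² sabins.
For T = 0.21 s, need A₂ = 0.161·V/T = 0.161·90.675/0.21 = 69.517 sabins.
ΔA = A₂ − A₁ = 69.517 − 40.724 = 28.8 sabins.

28.8 sabins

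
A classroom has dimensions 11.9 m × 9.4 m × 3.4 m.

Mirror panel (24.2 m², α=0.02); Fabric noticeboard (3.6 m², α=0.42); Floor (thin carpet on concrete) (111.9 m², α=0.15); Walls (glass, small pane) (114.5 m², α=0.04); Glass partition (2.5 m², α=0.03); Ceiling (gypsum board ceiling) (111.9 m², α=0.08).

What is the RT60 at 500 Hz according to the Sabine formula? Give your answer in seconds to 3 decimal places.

Summing Sᵢαᵢ: 0.484 + 1.512 + 16.785 + 4.580 + 0.075 + 8.952 → A = 32.388 sabins.
Room volume: 380.324 m³.
T = 0.161 V/A = 0.161·380.324/32.388 = 1.891 s.

1.891 s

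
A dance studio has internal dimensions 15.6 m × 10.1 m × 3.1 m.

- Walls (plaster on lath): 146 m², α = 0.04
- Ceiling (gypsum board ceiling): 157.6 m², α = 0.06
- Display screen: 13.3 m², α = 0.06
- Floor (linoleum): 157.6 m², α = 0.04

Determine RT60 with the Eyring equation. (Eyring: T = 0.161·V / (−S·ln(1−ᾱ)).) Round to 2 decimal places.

S = Σ Sᵢ = 474.5 m².
Absorption A = 146×0.04 + 157.6×0.06 + 13.3×0.06 + 157.6×0.04 = 22.398 sabins.
Mean coefficient ᾱ = A/S = 0.0472.
Eyring denominator: −S ln(1−ᾱ) = 22.942.
V = 15.6 × 10.1 × 3.1 = 488.436 m³.
RT60 = 0.161 × 488.436 / 22.942 = 3.43 s.

3.43 s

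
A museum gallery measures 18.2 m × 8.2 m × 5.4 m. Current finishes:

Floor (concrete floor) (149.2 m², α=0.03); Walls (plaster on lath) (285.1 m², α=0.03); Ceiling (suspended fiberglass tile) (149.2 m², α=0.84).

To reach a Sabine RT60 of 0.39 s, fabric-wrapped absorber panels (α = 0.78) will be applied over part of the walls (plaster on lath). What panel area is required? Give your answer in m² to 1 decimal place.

259.1

Summing Sᵢαᵢ: 4.476 + 8.553 + 125.328 → A₁ = 138.357 sabins.
Required A₂ = 0.161·805.896/0.39 = 332.690 sabins.
Absorption to add: 332.690 − 138.357 = 194.333 sabins.
Each m² of panel replacing the walls (plaster on lath) adds (0.78 − 0.03) = 0.75 sabins.
Area = ΔA/Δα = 194.333/0.75 = 259.1 m².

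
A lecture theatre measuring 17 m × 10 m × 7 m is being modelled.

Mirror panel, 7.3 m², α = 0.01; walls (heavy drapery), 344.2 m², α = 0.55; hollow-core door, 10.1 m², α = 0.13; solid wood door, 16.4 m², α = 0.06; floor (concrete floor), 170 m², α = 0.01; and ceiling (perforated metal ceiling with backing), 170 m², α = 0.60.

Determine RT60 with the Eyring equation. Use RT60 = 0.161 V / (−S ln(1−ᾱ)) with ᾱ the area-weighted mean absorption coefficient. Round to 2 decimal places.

Total surface area S = 7.3 + 344.2 + 10.1 + 16.4 + 170 + 170 = 718.0 m².
Absorption A = 7.3·0.01 + 344.2·0.55 + 10.1·0.13 + 16.4·0.06 + 170·0.01 + 170·0.60 = 295.380 sabins.
Mean coefficient ᾱ = A/S = 0.4114.
Eyring denominator: −S ln(1−ᾱ) = 380.546.
V = 17 × 10 × 7 = 1190 m³.
T = 0.161·V/[−S·ln(1−ᾱ)] = 0.161·1190/380.546 = 0.50 s.

0.50 seconds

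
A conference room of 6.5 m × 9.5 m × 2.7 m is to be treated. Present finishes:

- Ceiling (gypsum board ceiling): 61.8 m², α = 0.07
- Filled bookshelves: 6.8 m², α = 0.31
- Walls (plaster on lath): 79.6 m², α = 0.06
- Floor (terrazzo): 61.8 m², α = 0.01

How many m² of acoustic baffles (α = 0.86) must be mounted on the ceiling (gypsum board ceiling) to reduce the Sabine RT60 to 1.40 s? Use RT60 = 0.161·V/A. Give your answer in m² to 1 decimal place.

Equivalent absorption area: A₁ = 61.8*0.07 + 6.8*0.31 + 79.6*0.06 + 61.8*0.01 = 11.828 m².
Required A₂ = 0.161·166.725/1.40 = 19.173 sabins.
ΔA needed = 19.173 − 11.828 = 7.345 sabins.
Each m² of panel replacing the ceiling (gypsum board ceiling) adds (0.86 − 0.07) = 0.79 sabins.
Panel area = 7.345 / 0.79 = 9.3 m².

9.3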